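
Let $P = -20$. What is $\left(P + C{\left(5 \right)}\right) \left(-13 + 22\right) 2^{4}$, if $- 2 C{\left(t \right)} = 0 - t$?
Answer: $-2520$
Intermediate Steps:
$C{\left(t \right)} = \frac{t}{2}$ ($C{\left(t \right)} = - \frac{0 - t}{2} = - \frac{\left(-1\right) t}{2} = \frac{t}{2}$)
$\left(P + C{\left(5 \right)}\right) \left(-13 + 22\right) 2^{4} = \left(-20 + \frac{1}{2} \cdot 5\right) \left(-13 + 22\right) 2^{4} = \left(-20 + \frac{5}{2}\right) 9 \cdot 16 = \left(- \frac{35}{2}\right) 9 \cdot 16 = \left(- \frac{315}{2}\right) 16 = -2520$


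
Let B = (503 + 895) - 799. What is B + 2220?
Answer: 2819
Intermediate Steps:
B = 599 (B = 1398 - 799 = 599)
B + 2220 = 599 + 2220 = 2819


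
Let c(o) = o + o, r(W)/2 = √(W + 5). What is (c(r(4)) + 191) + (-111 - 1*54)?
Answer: 38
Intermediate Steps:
r(W) = 2*√(5 + W) (r(W) = 2*√(W + 5) = 2*√(5 + W))
c(o) = 2*o
(c(r(4)) + 191) + (-111 - 1*54) = (2*(2*√(5 + 4)) + 191) + (-111 - 1*54) = (2*(2*√9) + 191) + (-111 - 54) = (2*(2*3) + 191) - 165 = (2*6 + 191) - 165 = (12 + 191) - 165 = 203 - 165 = 38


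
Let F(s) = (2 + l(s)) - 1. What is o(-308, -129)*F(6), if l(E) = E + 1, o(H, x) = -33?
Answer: -264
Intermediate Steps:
l(E) = 1 + E
F(s) = 2 + s (F(s) = (2 + (1 + s)) - 1 = (3 + s) - 1 = 2 + s)
o(-308, -129)*F(6) = -33*(2 + 6) = -33*8 = -264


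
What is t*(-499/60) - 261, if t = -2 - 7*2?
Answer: -1919/15 ≈ -127.93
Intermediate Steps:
t = -16 (t = -2 - 14 = -16)
t*(-499/60) - 261 = -(-7984)/60 - 261 = -16*(-499/60) - 261 = 1996/15 - 261 = -1919/15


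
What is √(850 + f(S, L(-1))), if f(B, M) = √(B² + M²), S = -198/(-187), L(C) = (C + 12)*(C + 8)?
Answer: √(245650 + 17*√1713805)/17 ≈ 30.447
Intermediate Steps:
L(C) = (8 + C)*(12 + C) (L(C) = (12 + C)*(8 + C) = (8 + C)*(12 + C))
S = 18/17 (S = -198*(-1/187) = 18/17 ≈ 1.0588)
√(850 + f(S, L(-1))) = √(850 + √((18/17)² + (96 + (-1)² + 20*(-1))²)) = √(850 + √(324/289 + (96 + 1 - 20)²)) = √(850 + √(324/289 + 77²)) = √(850 + √(324/289 + 5929)) = √(850 + √(1713805/289)) = √(850 + √1713805/17)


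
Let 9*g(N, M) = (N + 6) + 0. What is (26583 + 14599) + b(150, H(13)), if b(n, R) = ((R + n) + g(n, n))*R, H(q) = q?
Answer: 130579/3 ≈ 43526.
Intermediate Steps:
g(N, M) = 2/3 + N/9 (g(N, M) = ((N + 6) + 0)/9 = ((6 + N) + 0)/9 = (6 + N)/9 = 2/3 + N/9)
b(n, R) = R*(2/3 + R + 10*n/9) (b(n, R) = ((R + n) + (2/3 + n/9))*R = (2/3 + R + 10*n/9)*R = R*(2/3 + R + 10*n/9))
(26583 + 14599) + b(150, H(13)) = (26583 + 14599) + (1/9)*13*(6 + 9*13 + 10*150) = 41182 + (1/9)*13*(6 + 117 + 1500) = 41182 + (1/9)*13*1623 = 41182 + 7033/3 = 130579/3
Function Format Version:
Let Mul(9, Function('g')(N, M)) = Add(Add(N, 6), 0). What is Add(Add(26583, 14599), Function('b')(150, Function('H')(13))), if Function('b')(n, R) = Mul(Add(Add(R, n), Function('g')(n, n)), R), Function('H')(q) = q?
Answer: Rational(130579, 3) ≈ 43526.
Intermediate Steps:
Function('g')(N, M) = Add(Rational(2, 3), Mul(Rational(1, 9), N)) (Function('g')(N, M) = Mul(Rational(1, 9), Add(Add(N, 6), 0)) = Mul(Rational(1, 9), Add(Add(6, N), 0)) = Mul(Rational(1, 9), Add(6, N)) = Add(Rational(2, 3), Mul(Rational(1, 9), N)))
Function('b')(n, R) = Mul(R, Add(Rational(2, 3), R, Mul(Rational(10, 9), n))) (Function('b')(n, R) = Mul(Add(Add(R, n), Add(Rational(2, 3), Mul(Rational(1, 9), n))), R) = Mul(Add(Rational(2, 3), R, Mul(Rational(10, 9), n)), R) = Mul(R, Add(Rational(2, 3), R, Mul(Rational(10, 9), n))))
Add(Add(26583, 14599), Function('b')(150, Function('H')(13))) = Add(Add(26583, 14599), Mul(Rational(1, 9), 13, Add(6, Mul(9, 13), Mul(10, 150)))) = Add(41182, Mul(Rational(1, 9), 13, Add(6, 117, 1500))) = Add(41182, Mul(Rational(1, 9), 13, 1623)) = Add(41182, Rational(7033, 3)) = Rational(130579, 3)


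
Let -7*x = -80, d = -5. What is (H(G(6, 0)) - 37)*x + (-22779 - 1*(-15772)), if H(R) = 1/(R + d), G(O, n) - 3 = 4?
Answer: -51969/7 ≈ -7424.1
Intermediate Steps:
x = 80/7 (x = -⅐*(-80) = 80/7 ≈ 11.429)
G(O, n) = 7 (G(O, n) = 3 + 4 = 7)
H(R) = 1/(-5 + R) (H(R) = 1/(R - 5) = 1/(-5 + R))
(H(G(6, 0)) - 37)*x + (-22779 - 1*(-15772)) = (1/(-5 + 7) - 37)*(80/7) + (-22779 - 1*(-15772)) = (1/2 - 37)*(80/7) + (-22779 + 15772) = (½ - 37)*(80/7) - 7007 = -73/2*80/7 - 7007 = -2920/7 - 7007 = -51969/7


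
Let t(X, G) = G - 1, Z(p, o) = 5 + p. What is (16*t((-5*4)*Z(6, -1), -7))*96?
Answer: -12288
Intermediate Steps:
t(X, G) = -1 + G
(16*t((-5*4)*Z(6, -1), -7))*96 = (16*(-1 - 7))*96 = (16*(-8))*96 = -128*96 = -12288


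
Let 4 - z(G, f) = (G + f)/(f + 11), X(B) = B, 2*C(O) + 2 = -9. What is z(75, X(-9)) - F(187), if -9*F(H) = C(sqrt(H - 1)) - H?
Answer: -907/18 ≈ -50.389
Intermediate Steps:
C(O) = -11/2 (C(O) = -1 + (1/2)*(-9) = -1 - 9/2 = -11/2)
z(G, f) = 4 - (G + f)/(11 + f) (z(G, f) = 4 - (G + f)/(f + 11) = 4 - (G + f)/(11 + f))
F(H) = 11/18 + H/9 (F(H) = -(-11/2 - H)/9 = 11/18 + H/9)
z(75, X(-9)) - F(187) = (44 - 1*75 + 3*(-9))/(11 - 9) - (11/18 + (1/9)*187) = (44 - 75 - 27)/2 - (11/18 + 187/9) = (1/2)*(-58) - 1*385/18 = -29 - 385/18 = -907/18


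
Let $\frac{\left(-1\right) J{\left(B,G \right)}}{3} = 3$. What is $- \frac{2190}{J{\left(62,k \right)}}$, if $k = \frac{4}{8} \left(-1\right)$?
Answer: $\frac{730}{3} \approx 243.33$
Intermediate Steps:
$k = - \frac{1}{2}$ ($k = 4 \cdot \frac{1}{8} \left(-1\right) = \frac{1}{2} \left(-1\right) = - \frac{1}{2} \approx -0.5$)
$J{\left(B,G \right)} = -9$ ($J{\left(B,G \right)} = \left(-3\right) 3 = -9$)
$- \frac{2190}{J{\left(62,k \right)}} = - \frac{2190}{-9} = \left(-2190\right) \left(- \frac{1}{9}\right) = \frac{730}{3}$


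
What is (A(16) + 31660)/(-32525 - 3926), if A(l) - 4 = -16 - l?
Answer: -31632/36451 ≈ -0.86779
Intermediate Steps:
A(l) = -12 - l (A(l) = 4 + (-16 - l) = -12 - l)
(A(16) + 31660)/(-32525 - 3926) = ((-12 - 1*16) + 31660)/(-32525 - 3926) = ((-12 - 16) + 31660)/(-36451) = (-28 + 31660)*(-1/36451) = 31632*(-1/36451) = -31632/36451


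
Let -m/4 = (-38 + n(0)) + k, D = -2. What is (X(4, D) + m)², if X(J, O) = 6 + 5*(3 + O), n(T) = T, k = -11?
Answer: 42849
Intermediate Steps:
X(J, O) = 21 + 5*O (X(J, O) = 6 + (15 + 5*O) = 21 + 5*O)
m = 196 (m = -4*((-38 + 0) - 11) = -4*(-38 - 11) = -4*(-49) = 196)
(X(4, D) + m)² = ((21 + 5*(-2)) + 196)² = ((21 - 10) + 196)² = (11 + 196)² = 207² = 42849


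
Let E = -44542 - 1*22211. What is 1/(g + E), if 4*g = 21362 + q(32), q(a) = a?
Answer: -2/122809 ≈ -1.6285e-5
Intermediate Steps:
E = -66753 (E = -44542 - 22211 = -66753)
g = 10697/2 (g = (21362 + 32)/4 = (¼)*21394 = 10697/2 ≈ 5348.5)
1/(g + E) = 1/(10697/2 - 66753) = 1/(-122809/2) = -2/122809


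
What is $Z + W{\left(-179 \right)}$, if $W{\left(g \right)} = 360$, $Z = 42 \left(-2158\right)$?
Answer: $-90276$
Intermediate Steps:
$Z = -90636$
$Z + W{\left(-179 \right)} = -90636 + 360 = -90276$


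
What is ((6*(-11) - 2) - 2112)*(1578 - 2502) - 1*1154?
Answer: 2013166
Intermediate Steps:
((6*(-11) - 2) - 2112)*(1578 - 2502) - 1*1154 = ((-66 - 2) - 2112)*(-924) - 1154 = (-68 - 2112)*(-924) - 1154 = -2180*(-924) - 1154 = 2014320 - 1154 = 2013166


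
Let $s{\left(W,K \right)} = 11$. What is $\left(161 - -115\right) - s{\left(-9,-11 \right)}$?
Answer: $265$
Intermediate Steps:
$\left(161 - -115\right) - s{\left(-9,-11 \right)} = \left(161 - -115\right) - 11 = \left(161 + 115\right) - 11 = 276 - 11 = 265$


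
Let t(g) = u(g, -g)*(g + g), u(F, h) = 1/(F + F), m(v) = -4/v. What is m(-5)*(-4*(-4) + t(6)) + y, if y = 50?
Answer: 318/5 ≈ 63.600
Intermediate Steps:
u(F, h) = 1/(2*F)
t(g) = 1 (t(g) = (1/(2*g))*(g + g) = (1/(2*g))*(2*g) = 1)
m(-5)*(-4*(-4) + t(6)) + y = (-4/(-5))*(-4*(-4) + 1) + 50 = (-4*(-⅕))*(16 + 1) + 50 = (⅘)*17 + 50 = 68/5 + 50 = 318/5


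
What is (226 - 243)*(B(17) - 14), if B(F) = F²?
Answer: -4675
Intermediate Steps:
(226 - 243)*(B(17) - 14) = (226 - 243)*(17² - 14) = -17*(289 - 14) = -17*275 = -4675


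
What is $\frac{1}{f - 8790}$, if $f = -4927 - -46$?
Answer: $- \frac{1}{13671} \approx -7.3148 \cdot 10^{-5}$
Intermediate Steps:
$f = -4881$ ($f = -4927 + 46 = -4881$)
$\frac{1}{f - 8790} = \frac{1}{-4881 - 8790} = \frac{1}{-13671} = - \frac{1}{13671}$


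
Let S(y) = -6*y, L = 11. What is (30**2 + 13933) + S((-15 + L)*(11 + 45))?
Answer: 16177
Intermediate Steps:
(30**2 + 13933) + S((-15 + L)*(11 + 45)) = (30**2 + 13933) - 6*(-15 + 11)*(11 + 45) = (900 + 13933) - (-24)*56 = 14833 - 6*(-224) = 14833 + 1344 = 16177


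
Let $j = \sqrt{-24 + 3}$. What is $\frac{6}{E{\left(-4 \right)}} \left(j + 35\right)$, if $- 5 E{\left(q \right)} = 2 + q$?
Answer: $525 + 15 i \sqrt{21} \approx 525.0 + 68.739 i$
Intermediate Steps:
$j = i \sqrt{21}$ ($j = \sqrt{-21} = i \sqrt{21} \approx 4.5826 i$)
$E{\left(q \right)} = - \frac{2}{5} - \frac{q}{5}$ ($E{\left(q \right)} = - \frac{2 + q}{5} = - \frac{2}{5} - \frac{q}{5}$)
$\frac{6}{E{\left(-4 \right)}} \left(j + 35\right) = \frac{6}{- \frac{2}{5} - - \frac{4}{5}} \left(i \sqrt{21} + 35\right) = \frac{6}{- \frac{2}{5} + \frac{4}{5}} \left(35 + i \sqrt{21}\right) = \frac{6}{\frac{2}{5}} \left(35 + i \sqrt{21}\right) = 6 \cdot \frac{5}{2} \left(35 + i \sqrt{21}\right) = 15 \left(35 + i \sqrt{21}\right) = 525 + 15 i \sqrt{21}$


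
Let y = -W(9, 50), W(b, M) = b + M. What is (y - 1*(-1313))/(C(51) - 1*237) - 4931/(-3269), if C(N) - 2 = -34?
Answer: -2772887/879361 ≈ -3.1533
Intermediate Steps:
W(b, M) = M + b
y = -59 (y = -(50 + 9) = -1*59 = -59)
C(N) = -32 (C(N) = 2 - 34 = -32)
(y - 1*(-1313))/(C(51) - 1*237) - 4931/(-3269) = (-59 - 1*(-1313))/(-32 - 1*237) - 4931/(-3269) = (-59 + 1313)/(-32 - 237) - 4931*(-1/3269) = 1254/(-269) + 4931/3269 = 1254*(-1/269) + 4931/3269 = -1254/269 + 4931/3269 = -2772887/879361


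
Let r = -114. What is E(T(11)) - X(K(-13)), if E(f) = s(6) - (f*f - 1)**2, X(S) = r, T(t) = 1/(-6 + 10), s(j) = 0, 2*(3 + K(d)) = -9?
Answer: 28959/256 ≈ 113.12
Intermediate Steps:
K(d) = -15/2 (K(d) = -3 + (1/2)*(-9) = -3 - 9/2 = -15/2)
T(t) = 1/4
X(S) = -114
E(f) = -(-1 + f**2)**2 (E(f) = 0 - (f*f - 1)**2 = 0 - (f**2 - 1)**2 = 0 - (-1 + f**2)**2 = -(-1 + f**2)**2)
E(T(11)) - X(K(-13)) = -(-1 + (1/4)**2)**2 - 1*(-114) = -(-1 + 1/16)**2 + 114 = -(-15/16)**2 + 114 = -1*225/256 + 114 = -225/256 + 114 = 28959/256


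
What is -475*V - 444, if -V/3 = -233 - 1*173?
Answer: -578994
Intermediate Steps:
V = 1218 (V = -3*(-233 - 1*173) = -3*(-233 - 173) = -3*(-406) = 1218)
-475*V - 444 = -475*1218 - 444 = -578550 - 444 = -578994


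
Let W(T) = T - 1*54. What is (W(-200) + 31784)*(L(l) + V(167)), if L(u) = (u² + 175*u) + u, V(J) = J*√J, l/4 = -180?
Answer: 12349670400 + 5265510*√167 ≈ 1.2418e+10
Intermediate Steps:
l = -720 (l = 4*(-180) = -720)
V(J) = J^(3/2)
W(T) = -54 + T (W(T) = T - 54 = -54 + T)
L(u) = u² + 176*u
(W(-200) + 31784)*(L(l) + V(167)) = ((-54 - 200) + 31784)*(-720*(176 - 720) + 167^(3/2)) = (-254 + 31784)*(-720*(-544) + 167*√167) = 31530*(391680 + 167*√167) = 12349670400 + 5265510*√167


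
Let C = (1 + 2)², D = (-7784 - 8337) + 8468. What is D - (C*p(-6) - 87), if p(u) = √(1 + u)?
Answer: -7566 - 9*I*√5 ≈ -7566.0 - 20.125*I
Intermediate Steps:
D = -7653 (D = -16121 + 8468 = -7653)
C = 9 (C = 3² = 9)
D - (C*p(-6) - 87) = -7653 - (9*√(1 - 6) - 87) = -7653 - (9*√(-5) - 87) = -7653 - (9*(I*√5) - 87) = -7653 - (9*I*√5 - 87) = -7653 - (-87 + 9*I*√5) = -7653 + (87 - 9*I*√5) = -7566 - 9*I*√5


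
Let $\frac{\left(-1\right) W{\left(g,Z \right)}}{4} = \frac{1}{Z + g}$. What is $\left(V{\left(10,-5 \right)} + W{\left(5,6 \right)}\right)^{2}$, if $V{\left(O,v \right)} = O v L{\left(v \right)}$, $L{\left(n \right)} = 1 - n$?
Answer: $\frac{10916416}{121} \approx 90218.0$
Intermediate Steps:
$W{\left(g,Z \right)} = - \frac{4}{Z + g}$
$V{\left(O,v \right)} = O v \left(1 - v\right)$
$\left(V{\left(10,-5 \right)} + W{\left(5,6 \right)}\right)^{2} = \left(10 \left(-5\right) \left(1 - -5\right) - \frac{4}{6 + 5}\right)^{2} = \left(10 \left(-5\right) \left(1 + 5\right) - \frac{4}{11}\right)^{2} = \left(10 \left(-5\right) 6 - \frac{4}{11}\right)^{2} = \left(-300 - \frac{4}{11}\right)^{2} = \left(- \frac{3304}{11}\right)^{2} = \frac{10916416}{121}$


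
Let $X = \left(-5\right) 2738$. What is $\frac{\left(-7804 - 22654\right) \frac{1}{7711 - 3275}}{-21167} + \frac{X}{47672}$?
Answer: $- \frac{160499420313}{559531102708} \approx -0.28685$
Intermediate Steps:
$X = -13690$
$\frac{\left(-7804 - 22654\right) \frac{1}{7711 - 3275}}{-21167} + \frac{X}{47672} = \frac{\left(-7804 - 22654\right) \frac{1}{7711 - 3275}}{-21167} - \frac{13690}{47672} = - \frac{30458}{4436} \left(- \frac{1}{21167}\right) - \frac{6845}{23836} = \left(-30458\right) \frac{1}{4436} \left(- \frac{1}{21167}\right) - \frac{6845}{23836} = \left(- \frac{15229}{2218}\right) \left(- \frac{1}{21167}\right) - \frac{6845}{23836} = \frac{15229}{46948406} - \frac{6845}{23836} = - \frac{160499420313}{559531102708}$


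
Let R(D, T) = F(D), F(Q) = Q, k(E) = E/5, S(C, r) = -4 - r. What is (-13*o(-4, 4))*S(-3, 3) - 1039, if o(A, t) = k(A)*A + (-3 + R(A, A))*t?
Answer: -16479/5 ≈ -3295.8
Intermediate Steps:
k(E) = E/5 (k(E) = E*(⅕) = E/5)
R(D, T) = D
o(A, t) = A²/5 + t*(-3 + A) (o(A, t) = (A/5)*A + (-3 + A)*t = A²/5 + t*(-3 + A))
(-13*o(-4, 4))*S(-3, 3) - 1039 = (-13*(-3*4 + (⅕)*(-4)² - 4*4))*(-4 - 1*3) - 1039 = (-13*(-12 + (⅕)*16 - 16))*(-4 - 3) - 1039 = -13*(-12 + 16/5 - 16)*(-7) - 1039 = -13*(-124/5)*(-7) - 1039 = (1612/5)*(-7) - 1039 = -11284/5 - 1039 = -16479/5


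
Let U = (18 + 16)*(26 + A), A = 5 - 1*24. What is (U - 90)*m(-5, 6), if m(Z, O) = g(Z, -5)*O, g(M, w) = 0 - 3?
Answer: -2664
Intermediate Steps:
A = -19 (A = 5 - 24 = -19)
g(M, w) = -3
U = 238 (U = (18 + 16)*(26 - 19) = 34*7 = 238)
m(Z, O) = -3*O
(U - 90)*m(-5, 6) = (238 - 90)*(-3*6) = 148*(-18) = -2664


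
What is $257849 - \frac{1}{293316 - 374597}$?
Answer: $\frac{20958224570}{81281} \approx 2.5785 \cdot 10^{5}$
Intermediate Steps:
$257849 - \frac{1}{293316 - 374597} = 257849 - \frac{1}{-81281} = 257849 - - \frac{1}{81281} = 257849 + \frac{1}{81281} = \frac{20958224570}{81281}$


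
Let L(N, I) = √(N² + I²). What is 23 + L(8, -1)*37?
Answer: 23 + 37*√65 ≈ 321.30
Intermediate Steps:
L(N, I) = √(I² + N²)
23 + L(8, -1)*37 = 23 + √((-1)² + 8²)*37 = 23 + √(1 + 64)*37 = 23 + √65*37 = 23 + 37*√65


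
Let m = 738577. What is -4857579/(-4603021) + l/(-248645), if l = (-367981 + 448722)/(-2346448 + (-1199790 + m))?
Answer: 3391129070254534316/3213418991923291245 ≈ 1.0553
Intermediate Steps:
l = -80741/2807661 (l = (-367981 + 448722)/(-2346448 + (-1199790 + 738577)) = 80741/(-2346448 - 461213) = 80741/(-2807661) = 80741*(-1/2807661) = -80741/2807661 ≈ -0.028757)
-4857579/(-4603021) + l/(-248645) = -4857579/(-4603021) - 80741/2807661/(-248645) = -4857579*(-1/4603021) - 80741/2807661*(-1/248645) = 4857579/4603021 + 80741/698110869345 = 3391129070254534316/3213418991923291245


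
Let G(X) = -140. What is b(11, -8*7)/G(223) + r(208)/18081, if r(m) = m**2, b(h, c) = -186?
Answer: 672859/180810 ≈ 3.7214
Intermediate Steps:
b(11, -8*7)/G(223) + r(208)/18081 = -186/(-140) + 208**2/18081 = -186*(-1/140) + 43264*(1/18081) = 93/70 + 43264/18081 = 672859/180810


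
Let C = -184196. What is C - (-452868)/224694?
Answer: -6897880526/37449 ≈ -1.8419e+5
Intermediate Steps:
C - (-452868)/224694 = -184196 - (-452868)/224694 = -184196 - 1*(-75478/37449) = -184196 + 75478/37449 = -6897880526/37449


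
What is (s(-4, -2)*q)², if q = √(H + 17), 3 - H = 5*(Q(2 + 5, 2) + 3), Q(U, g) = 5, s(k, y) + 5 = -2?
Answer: -980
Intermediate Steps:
s(k, y) = -7 (s(k, y) = -5 - 2 = -7)
H = -37 (H = 3 - 5*(5 + 3) = 3 - 5*8 = 3 - 1*40 = 3 - 40 = -37)
q = 2*I*√5 (q = √(-37 + 17) = √(-20) = 2*I*√5 ≈ 4.4721*I)
(s(-4, -2)*q)² = (-14*I*√5)² = -980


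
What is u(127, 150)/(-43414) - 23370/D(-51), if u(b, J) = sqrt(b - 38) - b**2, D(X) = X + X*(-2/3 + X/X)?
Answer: 126960244/369019 - sqrt(89)/43414 ≈ 344.05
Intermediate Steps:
D(X) = 4*X/3 (D(X) = X + X*(-2*1/3 + 1) = X + X*(-2/3 + 1) = X + X*(1/3) = X + X/3 = 4*X/3)
u(b, J) = sqrt(-38 + b) - b**2
u(127, 150)/(-43414) - 23370/D(-51) = (sqrt(-38 + 127) - 1*127**2)/(-43414) - 23370/((4/3)*(-51)) = (sqrt(89) - 1*16129)*(-1/43414) - 23370/(-68) = (sqrt(89) - 16129)*(-1/43414) - 23370*(-1/68) = (-16129 + sqrt(89))*(-1/43414) + 11685/34 = (16129/43414 - sqrt(89)/43414) + 11685/34 = 126960244/369019 - sqrt(89)/43414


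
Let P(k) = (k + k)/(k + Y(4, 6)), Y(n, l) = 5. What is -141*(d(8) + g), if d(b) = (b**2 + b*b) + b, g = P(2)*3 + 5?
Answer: -140859/7 ≈ -20123.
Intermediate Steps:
P(k) = 2*k/(5 + k) (P(k) = (k + k)/(k + 5) = (2*k)/(5 + k) = 2*k/(5 + k))
g = 47/7 (g = (2*2/(5 + 2))*3 + 5 = (2*2/7)*3 + 5 = (2*2*(1/7))*3 + 5 = (4/7)*3 + 5 = 12/7 + 5 = 47/7 ≈ 6.7143)
d(b) = b + 2*b**2 (d(b) = (b**2 + b**2) + b = 2*b**2 + b = b + 2*b**2)
-141*(d(8) + g) = -141*(8*(1 + 2*8) + 47/7) = -141*(8*(1 + 16) + 47/7) = -141*(8*17 + 47/7) = -141*(136 + 47/7) = -141*999/7 = -140859/7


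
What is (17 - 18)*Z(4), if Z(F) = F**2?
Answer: -16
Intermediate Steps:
(17 - 18)*Z(4) = (17 - 18)*4**2 = -1*16 = -16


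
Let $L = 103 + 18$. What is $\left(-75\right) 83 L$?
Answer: $-753225$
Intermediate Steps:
$L = 121$
$\left(-75\right) 83 L = \left(-75\right) 83 \cdot 121 = \left(-6225\right) 121 = -753225$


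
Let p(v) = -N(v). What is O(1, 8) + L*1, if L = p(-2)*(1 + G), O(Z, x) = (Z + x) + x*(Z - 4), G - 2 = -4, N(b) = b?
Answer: -17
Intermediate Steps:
p(v) = -v
G = -2 (G = 2 - 4 = -2)
O(Z, x) = Z + x + x*(-4 + Z) (O(Z, x) = (Z + x) + x*(-4 + Z) = Z + x + x*(-4 + Z))
L = -2 (L = (-1*(-2))*(1 - 2) = 2*(-1) = -2)
O(1, 8) + L*1 = (1 - 3*8 + 1*8) - 2*1 = (1 - 24 + 8) - 2 = -15 - 2 = -17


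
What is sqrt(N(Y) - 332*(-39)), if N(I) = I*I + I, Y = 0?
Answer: 2*sqrt(3237) ≈ 113.79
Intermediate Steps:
N(I) = I + I**2 (N(I) = I**2 + I = I + I**2)
sqrt(N(Y) - 332*(-39)) = sqrt(0*(1 + 0) - 332*(-39)) = sqrt(0*1 + 12948) = sqrt(0 + 12948) = sqrt(12948) = 2*sqrt(3237)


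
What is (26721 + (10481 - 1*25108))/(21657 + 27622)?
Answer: 12094/49279 ≈ 0.24542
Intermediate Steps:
(26721 + (10481 - 1*25108))/(21657 + 27622) = (26721 + (10481 - 25108))/49279 = (26721 - 14627)*(1/49279) = 12094*(1/49279) = 12094/49279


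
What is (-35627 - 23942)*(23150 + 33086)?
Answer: -3349922284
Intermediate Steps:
(-35627 - 23942)*(23150 + 33086) = -59569*56236 = -3349922284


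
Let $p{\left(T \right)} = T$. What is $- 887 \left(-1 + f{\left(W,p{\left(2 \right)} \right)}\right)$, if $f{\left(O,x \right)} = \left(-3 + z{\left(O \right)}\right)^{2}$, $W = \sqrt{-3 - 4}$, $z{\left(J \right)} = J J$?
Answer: $-87813$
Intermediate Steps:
$z{\left(J \right)} = J^{2}$
$W = i \sqrt{7}$ ($W = \sqrt{-7} = i \sqrt{7} \approx 2.6458 i$)
$f{\left(O,x \right)} = \left(-3 + O^{2}\right)^{2}$
$- 887 \left(-1 + f{\left(W,p{\left(2 \right)} \right)}\right) = - 887 \left(-1 + \left(-3 + \left(i \sqrt{7}\right)^{2}\right)^{2}\right) = - 887 \left(-1 + \left(-3 - 7\right)^{2}\right) = - 887 \left(-1 + \left(-10\right)^{2}\right) = - 887 \left(-1 + 100\right) = \left(-887\right) 99 = -87813$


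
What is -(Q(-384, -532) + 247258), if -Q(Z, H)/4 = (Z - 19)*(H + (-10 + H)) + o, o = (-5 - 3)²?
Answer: 1484286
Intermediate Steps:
o = 64 (o = (-8)² = 64)
Q(Z, H) = -256 - 4*(-19 + Z)*(-10 + 2*H) (Q(Z, H) = -4*((Z - 19)*(H + (-10 + H)) + 64) = -4*((-19 + Z)*(-10 + 2*H) + 64) = -4*(64 + (-19 + Z)*(-10 + 2*H)) = -256 - 4*(-19 + Z)*(-10 + 2*H))
-(Q(-384, -532) + 247258) = -((-1016 + 40*(-384) + 152*(-532) - 8*(-532)*(-384)) + 247258) = -((-1016 - 15360 - 80864 - 1634304) + 247258) = -(-1731544 + 247258) = -1*(-1484286) = 1484286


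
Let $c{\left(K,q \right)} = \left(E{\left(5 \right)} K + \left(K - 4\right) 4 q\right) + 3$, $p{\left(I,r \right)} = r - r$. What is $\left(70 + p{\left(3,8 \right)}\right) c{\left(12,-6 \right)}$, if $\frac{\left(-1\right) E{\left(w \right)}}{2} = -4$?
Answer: $-6510$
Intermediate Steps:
$p{\left(I,r \right)} = 0$
$E{\left(w \right)} = 8$ ($E{\left(w \right)} = \left(-2\right) \left(-4\right) = 8$)
$c{\left(K,q \right)} = 3 + 8 K + q \left(-16 + 4 K\right)$ ($c{\left(K,q \right)} = \left(8 K + \left(K - 4\right) 4 q\right) + 3 = \left(8 K + \left(-4 + K\right) 4 q\right) + 3 = \left(8 K + \left(-16 + 4 K\right) q\right) + 3 = \left(8 K + q \left(-16 + 4 K\right)\right) + 3 = 3 + 8 K + q \left(-16 + 4 K\right)$)
$\left(70 + p{\left(3,8 \right)}\right) c{\left(12,-6 \right)} = \left(70 + 0\right) \left(3 - -96 + 8 \cdot 12 + 4 \cdot 12 \left(-6\right)\right) = 70 \left(3 + 96 + 96 - 288\right) = 70 \left(-93\right) = -6510$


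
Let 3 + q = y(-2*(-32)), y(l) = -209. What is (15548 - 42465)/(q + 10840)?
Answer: -26917/10628 ≈ -2.5326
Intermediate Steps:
q = -212 (q = -3 - 209 = -212)
(15548 - 42465)/(q + 10840) = (15548 - 42465)/(-212 + 10840) = -26917/10628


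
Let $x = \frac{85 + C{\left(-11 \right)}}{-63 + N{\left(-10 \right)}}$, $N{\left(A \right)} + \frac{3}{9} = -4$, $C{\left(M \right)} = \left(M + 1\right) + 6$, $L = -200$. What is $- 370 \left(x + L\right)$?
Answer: $\frac{7518955}{101} \approx 74445.0$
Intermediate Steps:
$C{\left(M \right)} = 7 + M$ ($C{\left(M \right)} = \left(1 + M\right) + 6 = 7 + M$)
$N{\left(A \right)} = - \frac{13}{3}$ ($N{\left(A \right)} = - \frac{1}{3} - 4 = - \frac{13}{3}$)
$x = - \frac{243}{202}$ ($x = \frac{85 + \left(7 - 11\right)}{-63 - \frac{13}{3}} = \frac{85 - 4}{- \frac{202}{3}} = 81 \left(- \frac{3}{202}\right) = - \frac{243}{202} \approx -1.203$)
$- 370 \left(x + L\right) = - 370 \left(- \frac{243}{202} - 200\right) = \left(-370\right) \left(- \frac{40643}{202}\right) = \frac{7518955}{101}$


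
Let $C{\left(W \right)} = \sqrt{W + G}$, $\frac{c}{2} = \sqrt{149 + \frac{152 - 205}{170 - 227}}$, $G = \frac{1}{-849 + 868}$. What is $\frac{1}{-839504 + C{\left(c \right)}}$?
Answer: $- \frac{1}{839504 - \sqrt{\frac{1}{19} + \frac{2 \sqrt{487122}}{57}}} \approx -1.1912 \cdot 10^{-6}$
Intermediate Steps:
$G = \frac{1}{19} \approx 0.052632$
$c = \frac{2 \sqrt{487122}}{57}$ ($c = 2 \sqrt{149 + \frac{152 - 205}{170 - 227}} = 2 \sqrt{149 - \frac{53}{-57}} = 2 \sqrt{149 - - \frac{53}{57}} = 2 \sqrt{149 + \frac{53}{57}} = 2 \sqrt{\frac{8546}{57}} = 2 \frac{\sqrt{487122}}{57} = \frac{2 \sqrt{487122}}{57} \approx 24.489$)
$C{\left(W \right)} = \sqrt{\frac{1}{19} + W}$ ($C{\left(W \right)} = \sqrt{W + \frac{1}{19}} = \sqrt{\frac{1}{19} + W}$)
$\frac{1}{-839504 + C{\left(c \right)}} = \frac{1}{-839504 + \frac{\sqrt{19 + 361 \frac{2 \sqrt{487122}}{57}}}{19}} = \frac{1}{-839504 + \frac{\sqrt{19 + \frac{38 \sqrt{487122}}{3}}}{19}}$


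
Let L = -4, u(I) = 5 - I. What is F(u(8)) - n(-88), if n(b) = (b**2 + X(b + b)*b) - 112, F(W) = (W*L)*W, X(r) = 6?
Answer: -7140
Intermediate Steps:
F(W) = -4*W**2 (F(W) = (W*(-4))*W = (-4*W)*W = -4*W**2)
n(b) = -112 + b**2 + 6*b (n(b) = (b**2 + 6*b) - 112 = -112 + b**2 + 6*b)
F(u(8)) - n(-88) = -4*(5 - 1*8)**2 - (-112 + (-88)**2 + 6*(-88)) = -4*(5 - 8)**2 - (-112 + 7744 - 528) = -4*(-3)**2 - 1*7104 = -4*9 - 7104 = -36 - 7104 = -7140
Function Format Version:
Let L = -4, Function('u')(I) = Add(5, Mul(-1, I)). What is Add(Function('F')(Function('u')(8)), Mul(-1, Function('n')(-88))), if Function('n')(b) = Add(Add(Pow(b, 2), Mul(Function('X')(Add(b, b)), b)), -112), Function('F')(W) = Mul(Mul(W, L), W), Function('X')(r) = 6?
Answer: -7140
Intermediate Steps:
Function('F')(W) = Mul(-4, Pow(W, 2)) (Function('F')(W) = Mul(Mul(W, -4), W) = Mul(Mul(-4, W), W) = Mul(-4, Pow(W, 2)))
Function('n')(b) = Add(-112, Pow(b, 2), Mul(6, b)) (Function('n')(b) = Add(Add(Pow(b, 2), Mul(6, b)), -112) = Add(-112, Pow(b, 2), Mul(6, b)))
Add(Function('F')(Function('u')(8)), Mul(-1, Function('n')(-88))) = Add(Mul(-4, Pow(Add(5, Mul(-1, 8)), 2)), Mul(-1, Add(-112, Pow(-88, 2), Mul(6, -88)))) = Add(Mul(-4, Pow(Add(5, -8), 2)), Mul(-1, Add(-112, 7744, -528))) = Add(Mul(-4, Pow(-3, 2)), Mul(-1, 7104)) = Add(Mul(-4, 9), -7104) = Add(-36, -7104) = -7140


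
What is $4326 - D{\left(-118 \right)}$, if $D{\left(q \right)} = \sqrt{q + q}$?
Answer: $4326 - 2 i \sqrt{59} \approx 4326.0 - 15.362 i$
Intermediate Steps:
$D{\left(q \right)} = \sqrt{2} \sqrt{q}$ ($D{\left(q \right)} = \sqrt{2 q} = \sqrt{2} \sqrt{q}$)
$4326 - D{\left(-118 \right)} = 4326 - \sqrt{2} \sqrt{-118} = 4326 - \sqrt{2} i \sqrt{118} = 4326 - 2 i \sqrt{59}$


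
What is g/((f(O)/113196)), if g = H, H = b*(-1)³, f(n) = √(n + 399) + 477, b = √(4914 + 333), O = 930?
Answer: -13498623*√583/18850 + 28299*√774807/18850 ≈ -15969.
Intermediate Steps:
b = 3*√583 (b = √5247 = 3*√583 ≈ 72.436)
f(n) = 477 + √(399 + n) (f(n) = √(399 + n) + 477 = 477 + √(399 + n))
H = -3*√583 (H = (3*√583)*(-1)³ = (3*√583)*(-1) = -3*√583 ≈ -72.436)
g = -3*√583 ≈ -72.436
g/((f(O)/113196)) = (-3*√583)/(((477 + √(399 + 930))/113196)) = (-3*√583)/(((477 + √1329)*(1/113196))) = (-3*√583)/(159/37732 + √1329/113196) = -3*√583/(159/37732 + √1329/113196)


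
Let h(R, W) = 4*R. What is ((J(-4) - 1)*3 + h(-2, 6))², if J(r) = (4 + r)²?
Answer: 121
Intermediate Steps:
((J(-4) - 1)*3 + h(-2, 6))² = (((4 - 4)² - 1)*3 + 4*(-2))² = ((0² - 1)*3 - 8)² = ((0 - 1)*3 - 8)² = (-1*3 - 8)² = (-3 - 8)² = (-11)² = 121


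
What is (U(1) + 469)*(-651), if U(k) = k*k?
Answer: -305970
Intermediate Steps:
U(k) = k²
(U(1) + 469)*(-651) = (1² + 469)*(-651) = (1 + 469)*(-651) = 470*(-651) = -305970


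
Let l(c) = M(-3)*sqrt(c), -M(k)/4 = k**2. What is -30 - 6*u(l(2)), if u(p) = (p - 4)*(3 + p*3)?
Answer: -46614 - 1944*sqrt(2) ≈ -49363.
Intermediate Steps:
M(k) = -4*k**2
l(c) = -36*sqrt(c) (l(c) = (-4*(-3)**2)*sqrt(c) = (-4*9)*sqrt(c) = -36*sqrt(c))
u(p) = (-4 + p)*(3 + 3*p)
-30 - 6*u(l(2)) = -30 - 6*(-12 - (-324)*sqrt(2) + 3*(-36*sqrt(2))**2) = -30 - 6*(-12 + 324*sqrt(2) + 3*2592) = -30 - 6*(-12 + 324*sqrt(2) + 7776) = -30 - 6*(7764 + 324*sqrt(2)) = -30 + (-46584 - 1944*sqrt(2)) = -46614 - 1944*sqrt(2)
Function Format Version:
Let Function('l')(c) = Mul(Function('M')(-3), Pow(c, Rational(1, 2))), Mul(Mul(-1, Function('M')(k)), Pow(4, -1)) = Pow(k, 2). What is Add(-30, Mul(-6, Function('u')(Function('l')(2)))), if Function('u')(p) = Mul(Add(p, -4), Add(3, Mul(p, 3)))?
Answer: Add(-46614, Mul(-1944, Pow(2, Rational(1, 2)))) ≈ -49363.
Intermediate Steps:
Function('M')(k) = Mul(-4, Pow(k, 2))
Function('l')(c) = Mul(-36, Pow(c, Rational(1, 2))) (Function('l')(c) = Mul(Mul(-4, Pow(-3, 2)), Pow(c, Rational(1, 2))) = Mul(Mul(-4, 9), Pow(c, Rational(1, 2))) = Mul(-36, Pow(c, Rational(1, 2))))
Function('u')(p) = Mul(Add(-4, p), Add(3, Mul(3, p)))
Add(-30, Mul(-6, Function('u')(Function('l')(2)))) = Add(-30, Mul(-6, Add(-12, Mul(-9, Mul(-36, Pow(2, Rational(1, 2)))), Mul(3, Pow(Mul(-36, Pow(2, Rational(1, 2))), 2))))) = Add(-30, Mul(-6, Add(-12, Mul(324, Pow(2, Rational(1, 2))), Mul(3, 2592)))) = Add(-30, Mul(-6, Add(-12, Mul(324, Pow(2, Rational(1, 2))), 7776))) = Add(-30, Mul(-6, Add(7764, Mul(324, Pow(2, Rational(1, 2)))))) = Add(-30, Add(-46584, Mul(-1944, Pow(2, Rational(1, 2))))) = Add(-46614, Mul(-1944, Pow(2, Rational(1, 2))))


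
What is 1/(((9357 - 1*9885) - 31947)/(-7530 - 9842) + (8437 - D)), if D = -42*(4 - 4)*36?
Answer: 17372/146600039 ≈ 0.00011850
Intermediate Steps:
D = 0 (D = -42*0*36 = -21*0*36 = 0*36 = 0)
1/(((9357 - 1*9885) - 31947)/(-7530 - 9842) + (8437 - D)) = 1/(((9357 - 1*9885) - 31947)/(-7530 - 9842) + (8437 - 1*0)) = 1/(((9357 - 9885) - 31947)/(-17372) + (8437 + 0)) = 1/((-528 - 31947)*(-1/17372) + 8437) = 1/(-32475*(-1/17372) + 8437) = 1/(32475/17372 + 8437) = 1/(146600039/17372) = 17372/146600039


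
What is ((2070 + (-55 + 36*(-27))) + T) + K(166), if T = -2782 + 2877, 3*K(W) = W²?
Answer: 30970/3 ≈ 10323.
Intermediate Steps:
K(W) = W²/3
T = 95
((2070 + (-55 + 36*(-27))) + T) + K(166) = ((2070 + (-55 + 36*(-27))) + 95) + (⅓)*166² = ((2070 + (-55 - 972)) + 95) + (⅓)*27556 = ((2070 - 1027) + 95) + 27556/3 = (1043 + 95) + 27556/3 = 1138 + 27556/3 = 30970/3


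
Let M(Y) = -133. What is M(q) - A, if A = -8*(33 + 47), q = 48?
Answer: 507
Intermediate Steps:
A = -640 (A = -8*80 = -640)
M(q) - A = -133 - 1*(-640) = -133 + 640 = 507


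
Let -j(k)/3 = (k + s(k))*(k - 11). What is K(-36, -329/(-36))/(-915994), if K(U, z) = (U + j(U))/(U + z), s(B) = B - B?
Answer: -92016/442883099 ≈ -0.00020777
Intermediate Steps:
s(B) = 0
j(k) = -3*k*(-11 + k) (j(k) = -3*(k + 0)*(k - 11) = -3*k*(-11 + k))
K(U, z) = (U + 3*U*(11 - U))/(U + z)
K(-36, -329/(-36))/(-915994) = -36*(34 - 3*(-36))/(-36 - 329/(-36))/(-915994) = -36*(34 + 108)/(-36 - 329*(-1/36))*(-1/915994) = -36*142/(-36 + 329/36)*(-1/915994) = -36*142/(-967/36)*(-1/915994) = -36*(-36/967)*142*(-1/915994) = (184032/967)*(-1/915994) = -92016/442883099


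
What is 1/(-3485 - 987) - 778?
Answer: -3479217/4472 ≈ -778.00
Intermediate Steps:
1/(-3485 - 987) - 778 = 1/(-4472) - 778 = -1/4472 - 778 = -3479217/4472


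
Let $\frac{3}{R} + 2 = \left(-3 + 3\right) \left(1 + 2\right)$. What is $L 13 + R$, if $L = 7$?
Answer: $\frac{179}{2} \approx 89.5$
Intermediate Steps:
$R = - \frac{3}{2}$ ($R = \frac{3}{-2 + \left(-3 + 3\right) \left(1 + 2\right)} = \frac{3}{-2 + 0 \cdot 3} = \frac{3}{-2 + 0} = \frac{3}{-2} = 3 \left(- \frac{1}{2}\right) = - \frac{3}{2} \approx -1.5$)
$L 13 + R = 7 \cdot 13 - \frac{3}{2} = 91 - \frac{3}{2} = \frac{179}{2}$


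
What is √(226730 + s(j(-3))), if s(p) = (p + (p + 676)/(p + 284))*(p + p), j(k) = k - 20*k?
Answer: √27148479710/341 ≈ 483.19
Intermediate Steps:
j(k) = -19*k
s(p) = 2*p*(p + (676 + p)/(284 + p)) (s(p) = (p + (676 + p)/(284 + p))*(2*p) = 2*p*(p + (676 + p)/(284 + p)))
√(226730 + s(j(-3))) = √(226730 + 2*(-19*(-3))*(676 + (-19*(-3))² + 285*(-19*(-3)))/(284 - 19*(-3))) = √(226730 + 2*57*(676 + 57² + 285*57)/(284 + 57)) = √(226730 + 2*57*(676 + 3249 + 16245)/341) = √(226730 + 2*57*(1/341)*20170) = √(226730 + 2299380/341) = √(79614310/341) = √27148479710/341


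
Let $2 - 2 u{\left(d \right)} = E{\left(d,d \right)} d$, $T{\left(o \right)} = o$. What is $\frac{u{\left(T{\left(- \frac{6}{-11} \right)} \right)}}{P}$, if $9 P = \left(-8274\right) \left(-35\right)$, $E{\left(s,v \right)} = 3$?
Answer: $\frac{3}{530915} \approx 5.6506 \cdot 10^{-6}$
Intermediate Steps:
$P = \frac{96530}{3}$ ($P = \frac{\left(-8274\right) \left(-35\right)}{9} = \frac{1}{9} \cdot 289590 = \frac{96530}{3} \approx 32177.0$)
$u{\left(d \right)} = 1 - \frac{3 d}{2}$
$\frac{u{\left(T{\left(- \frac{6}{-11} \right)} \right)}}{P} = \frac{1 - \frac{3 \left(- \frac{6}{-11}\right)}{2}}{\frac{96530}{3}} = \left(1 - \frac{3 \left(\left(-6\right) \left(- \frac{1}{11}\right)\right)}{2}\right) \frac{3}{96530} = \left(1 - \frac{9}{11}\right) \frac{3}{96530} = \frac{2}{11} \cdot \frac{3}{96530} = \frac{3}{530915}$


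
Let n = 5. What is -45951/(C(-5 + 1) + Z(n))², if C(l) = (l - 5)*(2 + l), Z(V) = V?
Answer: -45951/529 ≈ -86.864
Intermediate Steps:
C(l) = (-5 + l)*(2 + l)
-45951/(C(-5 + 1) + Z(n))² = -45951/((-10 + (-5 + 1)² - 3*(-5 + 1)) + 5)² = -45951/((-10 + (-4)² - 3*(-4)) + 5)² = -45951/((-10 + 16 + 12) + 5)² = -45951/(18 + 5)² = -45951/(23²) = -45951/529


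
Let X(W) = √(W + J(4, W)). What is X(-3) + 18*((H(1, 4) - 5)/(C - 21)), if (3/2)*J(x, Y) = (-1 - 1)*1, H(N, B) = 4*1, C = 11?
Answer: 9/5 + I*√39/3 ≈ 1.8 + 2.0817*I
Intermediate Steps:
H(N, B) = 4
J(x, Y) = -4/3 (J(x, Y) = 2*((-1 - 1)*1)/3 = 2*(-2*1)/3 = (⅔)*(-2) = -4/3)
X(W) = √(-4/3 + W) (X(W) = √(W - 4/3) = √(-4/3 + W))
X(-3) + 18*((H(1, 4) - 5)/(C - 21)) = √(-12 + 9*(-3))/3 + 18*((4 - 5)/(11 - 21)) = √(-12 - 27)/3 + 18*(-1/(-10)) = √(-39)/3 + 18*(-1*(-⅒)) = (I*√39)/3 + 18*(⅒) = I*√39/3 + 9/5 = 9/5 + I*√39/3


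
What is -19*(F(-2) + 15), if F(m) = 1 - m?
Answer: -342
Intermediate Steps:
-19*(F(-2) + 15) = -19*((1 - 1*(-2)) + 15) = -19*((1 + 2) + 15) = -19*(3 + 15) = -19*18 = -342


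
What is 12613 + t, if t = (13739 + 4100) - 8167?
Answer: 22285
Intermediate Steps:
t = 9672 (t = 17839 - 8167 = 9672)
12613 + t = 12613 + 9672 = 22285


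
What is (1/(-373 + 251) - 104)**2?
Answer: 161010721/14884 ≈ 10818.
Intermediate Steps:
(1/(-373 + 251) - 104)**2 = (1/(-122) - 104)**2 = (-1/122 - 104)**2 = (-12689/122)**2 = 161010721/14884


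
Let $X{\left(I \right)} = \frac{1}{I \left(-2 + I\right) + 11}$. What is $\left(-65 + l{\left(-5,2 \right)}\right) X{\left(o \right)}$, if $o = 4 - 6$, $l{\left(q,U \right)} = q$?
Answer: $- \frac{70}{19} \approx -3.6842$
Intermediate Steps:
$o = -2$
$X{\left(I \right)} = \frac{1}{11 + I \left(-2 + I\right)}$
$\left(-65 + l{\left(-5,2 \right)}\right) X{\left(o \right)} = \frac{-65 - 5}{11 + \left(-2\right)^{2} - -4} = - \frac{70}{11 + 4 + 4} = - \frac{70}{19}$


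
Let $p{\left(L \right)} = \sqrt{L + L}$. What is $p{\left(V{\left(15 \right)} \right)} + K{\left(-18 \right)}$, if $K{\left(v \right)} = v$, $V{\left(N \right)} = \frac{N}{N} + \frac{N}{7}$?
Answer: $-18 + \frac{2 \sqrt{77}}{7} \approx -15.493$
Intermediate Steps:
$V{\left(N \right)} = 1 + \frac{N}{7}$ ($V{\left(N \right)} = 1 + N \frac{1}{7} = 1 + \frac{N}{7}$)
$p{\left(L \right)} = \sqrt{2} \sqrt{L}$ ($p{\left(L \right)} = \sqrt{2 L} = \sqrt{2} \sqrt{L}$)
$p{\left(V{\left(15 \right)} \right)} + K{\left(-18 \right)} = \sqrt{2} \sqrt{1 + \frac{1}{7} \cdot 15} - 18 = \sqrt{2} \sqrt{1 + \frac{15}{7}} - 18 = \sqrt{2} \sqrt{\frac{22}{7}} - 18 = \sqrt{2} \frac{\sqrt{154}}{7} - 18 = \frac{2 \sqrt{77}}{7} - 18 = -18 + \frac{2 \sqrt{77}}{7}$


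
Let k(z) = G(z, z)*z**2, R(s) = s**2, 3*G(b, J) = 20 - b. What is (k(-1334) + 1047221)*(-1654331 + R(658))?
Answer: -2946743901025729/3 ≈ -9.8225e+14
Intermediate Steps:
G(b, J) = 20/3 - b/3 (G(b, J) = (20 - b)/3 = 20/3 - b/3)
k(z) = z**2*(20/3 - z/3) (k(z) = (20/3 - z/3)*z**2 = z**2*(20/3 - z/3))
(k(-1334) + 1047221)*(-1654331 + R(658)) = ((1/3)*(-1334)**2*(20 - 1*(-1334)) + 1047221)*(-1654331 + 658**2) = ((1/3)*1779556*(20 + 1334) + 1047221)*(-1654331 + 432964) = ((1/3)*1779556*1354 + 1047221)*(-1221367) = (2409518824/3 + 1047221)*(-1221367) = (2412660487/3)*(-1221367) = -2946743901025729/3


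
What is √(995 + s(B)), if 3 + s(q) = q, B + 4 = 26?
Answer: 13*√6 ≈ 31.843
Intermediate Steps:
B = 22 (B = -4 + 26 = 22)
s(q) = -3 + q
√(995 + s(B)) = √(995 + (-3 + 22)) = √(995 + 19) = √1014 = 13*√6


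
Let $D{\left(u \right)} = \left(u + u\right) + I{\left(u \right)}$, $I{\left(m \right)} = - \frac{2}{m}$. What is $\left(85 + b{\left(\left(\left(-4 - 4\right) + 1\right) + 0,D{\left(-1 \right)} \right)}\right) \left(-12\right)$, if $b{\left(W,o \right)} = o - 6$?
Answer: $-948$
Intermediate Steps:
$D{\left(u \right)} = - \frac{2}{u} + 2 u$ ($D{\left(u \right)} = \left(u + u\right) - \frac{2}{u} = 2 u - \frac{2}{u} = - \frac{2}{u} + 2 u$)
$b{\left(W,o \right)} = -6 + o$ ($b{\left(W,o \right)} = o - 6 = -6 + o$)
$\left(85 + b{\left(\left(\left(-4 - 4\right) + 1\right) + 0,D{\left(-1 \right)} \right)}\right) \left(-12\right) = \left(85 - \left(8 - 2\right)\right) \left(-12\right) = \left(85 - 6\right) \left(-12\right) = 79 \left(-12\right) = -948$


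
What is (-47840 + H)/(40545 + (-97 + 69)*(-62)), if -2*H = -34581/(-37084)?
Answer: -3548231701/3135897208 ≈ -1.1315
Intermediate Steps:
H = -34581/74168 (H = -(-34581)/(2*(-37084)) = -(-34581)*(-1)/(2*37084) = -1/2*34581/37084 = -34581/74168 ≈ -0.46625)
(-47840 + H)/(40545 + (-97 + 69)*(-62)) = (-47840 - 34581/74168)/(40545 + (-97 + 69)*(-62)) = -3548231701/(74168*(40545 - 28*(-62))) = -3548231701/(74168*(40545 + 1736)) = -3548231701/74168/42281 = -3548231701/74168*1/42281 = -3548231701/3135897208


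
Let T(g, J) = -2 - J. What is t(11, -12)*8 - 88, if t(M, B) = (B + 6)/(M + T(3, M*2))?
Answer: -1096/13 ≈ -84.308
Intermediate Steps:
t(M, B) = (6 + B)/(-2 - M) (t(M, B) = (B + 6)/(M + (-2 - M*2)) = (6 + B)/(M + (-2 - 2*M)) = (6 + B)/(-2 - M))
t(11, -12)*8 - 88 = ((-6 - 1*(-12))/(2 + 11))*8 - 88 = ((-6 + 12)/13)*8 - 88 = ((1/13)*6)*8 - 88 = (6/13)*8 - 88 = 48/13 - 88 = -1096/13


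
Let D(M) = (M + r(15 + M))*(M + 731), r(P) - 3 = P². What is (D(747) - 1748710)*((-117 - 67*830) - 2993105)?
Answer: -2614530826805504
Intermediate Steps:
r(P) = 3 + P²
D(M) = (731 + M)*(3 + M + (15 + M)²) (D(M) = (M + (3 + (15 + M)²))*(M + 731) = (3 + M + (15 + M)²)*(731 + M) = (731 + M)*(3 + M + (15 + M)²))
(D(747) - 1748710)*((-117 - 67*830) - 2993105) = ((166668 + 747³ + 762*747² + 22889*747) - 1748710)*((-117 - 67*830) - 2993105) = ((166668 + 416832723 + 762*558009 + 17098083) - 1748710)*((-117 - 55610) - 2993105) = ((166668 + 416832723 + 425202858 + 17098083) - 1748710)*(-55727 - 2993105) = (859300332 - 1748710)*(-3048832) = 857551622*(-3048832) = -2614530826805504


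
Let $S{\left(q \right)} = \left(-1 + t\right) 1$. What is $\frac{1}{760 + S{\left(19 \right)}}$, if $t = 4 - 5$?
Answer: $\frac{1}{758} \approx 0.0013193$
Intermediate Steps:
$t = -1$
$S{\left(q \right)} = -2$ ($S{\left(q \right)} = \left(-1 - 1\right) 1 = \left(-2\right) 1 = -2$)
$\frac{1}{760 + S{\left(19 \right)}} = \frac{1}{760 - 2} = \frac{1}{758}$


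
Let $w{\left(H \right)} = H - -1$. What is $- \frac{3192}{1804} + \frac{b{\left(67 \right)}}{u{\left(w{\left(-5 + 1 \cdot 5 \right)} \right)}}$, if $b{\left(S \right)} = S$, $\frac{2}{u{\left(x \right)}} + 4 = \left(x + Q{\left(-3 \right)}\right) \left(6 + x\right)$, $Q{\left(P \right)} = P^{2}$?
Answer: $\frac{996363}{451} \approx 2209.2$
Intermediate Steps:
$w{\left(H \right)} = 1 + H$ ($w{\left(H \right)} = H + 1 = 1 + H$)
$u{\left(x \right)} = \frac{2}{-4 + \left(6 + x\right) \left(9 + x\right)}$ ($u{\left(x \right)} = \frac{2}{-4 + \left(x + \left(-3\right)^{2}\right) \left(6 + x\right)} = \frac{2}{-4 + \left(x + 9\right) \left(6 + x\right)} = \frac{2}{-4 + \left(9 + x\right) \left(6 + x\right)} = \frac{2}{-4 + \left(6 + x\right) \left(9 + x\right)}$)
$- \frac{3192}{1804} + \frac{b{\left(67 \right)}}{u{\left(w{\left(-5 + 1 \cdot 5 \right)} \right)}} = - \frac{3192}{1804} + \frac{67}{2 \frac{1}{50 + \left(1 + \left(-5 + 1 \cdot 5\right)\right)^{2} + 15 \left(1 + \left(-5 + 1 \cdot 5\right)\right)}} = \left(-3192\right) \frac{1}{1804} + \frac{67}{2 \frac{1}{50 + \left(1 + \left(-5 + 5\right)\right)^{2} + 15 \left(1 + \left(-5 + 5\right)\right)}} = - \frac{798}{451} + \frac{67}{2 \frac{1}{50 + \left(1 + 0\right)^{2} + 15 \left(1 + 0\right)}} = - \frac{798}{451} + \frac{67}{2 \frac{1}{50 + 1^{2} + 15 \cdot 1}} = - \frac{798}{451} + \frac{67}{2 \frac{1}{50 + 1 + 15}} = - \frac{798}{451} + \frac{67}{2 \cdot \frac{1}{66}} = - \frac{798}{451} + 67 \frac{1}{\frac{1}{33}} = - \frac{798}{451} + 67 \cdot 33 = - \frac{798}{451} + 2211 = \frac{996363}{451}$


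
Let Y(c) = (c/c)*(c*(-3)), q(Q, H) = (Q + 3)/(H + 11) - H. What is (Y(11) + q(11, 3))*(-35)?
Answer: 1225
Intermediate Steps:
q(Q, H) = -H + (3 + Q)/(11 + H) (q(Q, H) = (3 + Q)/(11 + H) - H = -H + (3 + Q)/(11 + H))
Y(c) = -3*c (Y(c) = 1*(-3*c) = -3*c)
(Y(11) + q(11, 3))*(-35) = (-3*11 + (3 + 11 - 1*3**2 - 11*3)/(11 + 3))*(-35) = (-33 + (3 + 11 - 1*9 - 33)/14)*(-35) = (-33 + (3 + 11 - 9 - 33)/14)*(-35) = (-33 + (1/14)*(-28))*(-35) = (-33 - 2)*(-35) = -35*(-35) = 1225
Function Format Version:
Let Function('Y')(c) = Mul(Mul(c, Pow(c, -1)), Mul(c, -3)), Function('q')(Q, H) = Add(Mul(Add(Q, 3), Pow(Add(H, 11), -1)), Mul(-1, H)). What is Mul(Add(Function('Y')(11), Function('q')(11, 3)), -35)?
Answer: 1225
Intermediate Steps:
Function('q')(Q, H) = Add(Mul(-1, H), Mul(Pow(Add(11, H), -1), Add(3, Q))) (Function('q')(Q, H) = Add(Mul(Add(3, Q), Pow(Add(11, H), -1)), Mul(-1, H)) = Add(Mul(Pow(Add(11, H), -1), Add(3, Q)), Mul(-1, H)) = Add(Mul(-1, H), Mul(Pow(Add(11, H), -1), Add(3, Q))))
Function('Y')(c) = Mul(-3, c) (Function('Y')(c) = Mul(1, Mul(-3, c)) = Mul(-3, c))
Mul(Add(Function('Y')(11), Function('q')(11, 3)), -35) = Mul(Add(Mul(-3, 11), Mul(Pow(Add(11, 3), -1), Add(3, 11, Mul(-1, Pow(3, 2)), Mul(-11, 3)))), -35) = Mul(Add(-33, Mul(Pow(14, -1), Add(3, 11, Mul(-1, 9), -33))), -35) = Mul(Add(-33, Mul(Rational(1, 14), Add(3, 11, -9, -33))), -35) = Mul(Add(-33, Mul(Rational(1, 14), -28)), -35) = Mul(Add(-33, -2), -35) = Mul(-35, -35) = 1225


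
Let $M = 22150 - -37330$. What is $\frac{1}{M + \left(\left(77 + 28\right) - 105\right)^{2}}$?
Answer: $\frac{1}{59480} \approx 1.6812 \cdot 10^{-5}$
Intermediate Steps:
$M = 59480$ ($M = 22150 + 37330 = 59480$)
$\frac{1}{M + \left(\left(77 + 28\right) - 105\right)^{2}} = \frac{1}{59480 + \left(\left(77 + 28\right) - 105\right)^{2}} = \frac{1}{59480 + \left(105 - 105\right)^{2}} = \frac{1}{59480 + 0^{2}} = \frac{1}{59480 + 0} = \frac{1}{59480}$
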